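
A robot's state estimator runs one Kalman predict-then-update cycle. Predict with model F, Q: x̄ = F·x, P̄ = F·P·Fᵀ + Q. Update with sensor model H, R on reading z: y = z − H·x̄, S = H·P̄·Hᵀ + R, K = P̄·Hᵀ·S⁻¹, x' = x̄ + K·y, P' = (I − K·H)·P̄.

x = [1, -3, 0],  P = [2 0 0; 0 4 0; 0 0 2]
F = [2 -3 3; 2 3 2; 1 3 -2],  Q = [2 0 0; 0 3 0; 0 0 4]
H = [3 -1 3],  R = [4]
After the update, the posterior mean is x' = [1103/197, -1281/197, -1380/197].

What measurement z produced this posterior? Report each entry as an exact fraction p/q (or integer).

z = [2]

x̄ = F·x = [11, -7, -8]
P̄ = F·P·Fᵀ + Q = [64 -16 -44; -16 55 32; -44 32 50]
S = H·P̄·Hᵀ + R = [197]
K = P̄·Hᵀ·S⁻¹ = [76/197; -7/197; -14/197]
x' − x̄ = [-1064/197, 98/197, 196/197] = K·y
y = (KᵀK)⁻¹·Kᵀ·(x' − x̄) = [-14]
z = y + H·x̄ = [-14] + [16] = [2]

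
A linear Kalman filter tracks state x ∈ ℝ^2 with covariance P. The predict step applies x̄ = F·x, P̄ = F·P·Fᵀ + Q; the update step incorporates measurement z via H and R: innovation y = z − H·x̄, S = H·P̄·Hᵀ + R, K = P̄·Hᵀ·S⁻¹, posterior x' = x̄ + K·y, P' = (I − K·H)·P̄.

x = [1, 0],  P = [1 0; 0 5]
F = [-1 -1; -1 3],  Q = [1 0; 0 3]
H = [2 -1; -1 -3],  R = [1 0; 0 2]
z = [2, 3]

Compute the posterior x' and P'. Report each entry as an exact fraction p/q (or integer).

x' = [2588/7835, -9193/7835]
P' = [1631/7835 119/7835; 119/7835 1421/7835]

x̄ = F·x = [-1, -1]
P̄ = F·P·Fᵀ + Q = [7 -14; -14 49]
y = z − H·x̄ = [3, -1]
S = H·P̄·Hᵀ + R = [134 203; 203 366]
K = P̄·Hᵀ·S⁻¹ = [3143/7835 -994/7835; -1183/7835 -2191/7835]
x' = x̄ + K·y = [2588/7835, -9193/7835]
P' = (I − K·H)·P̄ = [1631/7835 119/7835; 119/7835 1421/7835]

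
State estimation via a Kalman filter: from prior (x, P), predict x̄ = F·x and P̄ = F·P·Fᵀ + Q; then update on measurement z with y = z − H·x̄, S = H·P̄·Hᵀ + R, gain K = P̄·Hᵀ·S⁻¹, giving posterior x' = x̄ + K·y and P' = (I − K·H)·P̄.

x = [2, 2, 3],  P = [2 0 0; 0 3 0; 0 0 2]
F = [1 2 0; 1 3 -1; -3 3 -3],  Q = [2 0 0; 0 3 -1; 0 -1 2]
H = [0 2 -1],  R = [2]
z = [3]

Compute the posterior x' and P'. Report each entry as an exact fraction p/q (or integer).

x' = [146/99, -59/33, -683/99]
P' = [800/99 268/33 1552/99; 268/33 178/11 1040/33; 1552/99 1040/33 6266/99]

x̄ = F·x = [6, 5, -9]
P̄ = F·P·Fᵀ + Q = [16 20 12; 20 34 26; 12 26 65]
y = z − H·x̄ = [-16]
S = H·P̄·Hᵀ + R = [99]
K = P̄·Hᵀ·S⁻¹ = [28/99; 14/33; -13/99]
x' = x̄ + K·y = [146/99, -59/33, -683/99]
P' = (I − K·H)·P̄ = [800/99 268/33 1552/99; 268/33 178/11 1040/33; 1552/99 1040/33 6266/99]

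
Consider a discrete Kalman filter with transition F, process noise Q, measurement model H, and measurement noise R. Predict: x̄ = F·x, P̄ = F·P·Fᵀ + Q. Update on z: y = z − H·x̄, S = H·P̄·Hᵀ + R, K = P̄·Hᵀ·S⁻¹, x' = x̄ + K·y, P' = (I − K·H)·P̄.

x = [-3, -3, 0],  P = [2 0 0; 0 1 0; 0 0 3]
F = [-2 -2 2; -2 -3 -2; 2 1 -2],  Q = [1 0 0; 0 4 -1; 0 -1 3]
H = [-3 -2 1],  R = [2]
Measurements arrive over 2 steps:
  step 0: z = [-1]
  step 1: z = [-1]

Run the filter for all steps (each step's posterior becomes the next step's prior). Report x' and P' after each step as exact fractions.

step 0: x' = [-1006/539, 2757/539, 1809/539], P' = [3274/539 -6194/539 -2768/539; -6194/539 12603/539 6480/539; -2768/539 6480/539 4836/539]
step 1: x' = [140/209, -4321/6479, -7401/32395], P' = [1578/209 -3250/209 -1772/209; -3250/209 20281/589 12428/589; -1772/209 12428/589 48424/2945]

step 0: x̄ = F·x = [12, 15, -9]
step 0: P̄ = F·P·Fᵀ + Q = [25 2 -22; 2 33 0; -22 0 24]
step 0: y = z − H·x̄ = [74]
step 0: S = H·P̄·Hᵀ + R = [539]
step 0: K = P̄·Hᵀ·S⁻¹ = [-101/539; -72/539; 90/539]
step 0: x' = x̄ + K·y = [-1006/539, 2757/539, 1809/539]
step 0: P' = (I − K·H)·P̄ = [3274/539 -6194/539 -2768/539; -6194/539 12603/539 6480/539; -2768/539 6480/539 4836/539]
step 1: x̄ = F·x = [116/539, -1411/77, -2873/539]
step 1: P̄ = F·P·Fᵀ + Q = [4143/539 -790/77 -3746/539; -790/77 2639/11 6196/77; -3746/539 6196/77 18108/539]
step 1: y = z − H·x̄ = [-1552/49]
step 1: S = H·P̄·Hᵀ + R = [32395/49]
step 1: K = P̄·Hᵀ·S⁻¹ = [-3/209; -3612/6479; -5218/32395]
step 1: x' = x̄ + K·y = [140/209, -4321/6479, -7401/32395]
step 1: P' = (I − K·H)·P̄ = [1578/209 -3250/209 -1772/209; -3250/209 20281/589 12428/589; -1772/209 12428/589 48424/2945]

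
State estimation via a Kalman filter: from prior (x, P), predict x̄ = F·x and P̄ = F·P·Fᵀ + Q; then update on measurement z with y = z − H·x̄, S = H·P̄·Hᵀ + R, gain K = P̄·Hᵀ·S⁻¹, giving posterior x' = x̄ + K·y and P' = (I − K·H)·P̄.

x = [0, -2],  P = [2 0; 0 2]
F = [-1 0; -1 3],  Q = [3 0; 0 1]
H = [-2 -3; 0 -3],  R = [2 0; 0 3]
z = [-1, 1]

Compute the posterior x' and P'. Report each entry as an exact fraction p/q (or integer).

x̄ = F·x = [0, -6]
P̄ = F·P·Fᵀ + Q = [5 2; 2 21]
y = z − H·x̄ = [-19, -17]
S = H·P̄·Hᵀ + R = [235 201; 201 192]
K = P̄·Hᵀ·S⁻¹ = [-622/1573 602/1573; -67/1573 -446/1573]
x' = x̄ + K·y = [144/143, -53/143]
P' = (I − K·H)·P̄ = [1525/1573 -602/1573; -602/1573 446/1573]

x' = [144/143, -53/143]
P' = [1525/1573 -602/1573; -602/1573 446/1573]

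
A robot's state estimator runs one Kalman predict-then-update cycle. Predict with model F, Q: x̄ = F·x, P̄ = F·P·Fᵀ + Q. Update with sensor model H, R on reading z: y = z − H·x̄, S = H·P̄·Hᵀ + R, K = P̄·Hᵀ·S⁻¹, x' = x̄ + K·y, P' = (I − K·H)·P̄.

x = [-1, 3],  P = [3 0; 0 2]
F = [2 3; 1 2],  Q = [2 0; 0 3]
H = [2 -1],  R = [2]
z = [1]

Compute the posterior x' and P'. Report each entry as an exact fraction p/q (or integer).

x̄ = F·x = [7, 5]
P̄ = F·P·Fᵀ + Q = [32 18; 18 14]
y = z − H·x̄ = [-8]
S = H·P̄·Hᵀ + R = [72]
K = P̄·Hᵀ·S⁻¹ = [23/36; 11/36]
x' = x̄ + K·y = [17/9, 23/9]
P' = (I − K·H)·P̄ = [47/18 71/18; 71/18 131/18]

x' = [17/9, 23/9]
P' = [47/18 71/18; 71/18 131/18]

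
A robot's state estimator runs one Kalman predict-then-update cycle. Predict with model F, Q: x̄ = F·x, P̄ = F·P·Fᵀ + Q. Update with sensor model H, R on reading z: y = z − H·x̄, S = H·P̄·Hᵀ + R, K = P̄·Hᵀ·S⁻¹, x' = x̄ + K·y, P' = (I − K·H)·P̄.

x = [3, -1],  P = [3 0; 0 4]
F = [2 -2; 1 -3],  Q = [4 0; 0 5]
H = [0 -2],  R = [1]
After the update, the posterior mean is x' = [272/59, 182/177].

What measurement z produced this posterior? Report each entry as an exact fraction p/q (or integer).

z = [-2]

x̄ = F·x = [8, 6]
P̄ = F·P·Fᵀ + Q = [32 30; 30 44]
S = H·P̄·Hᵀ + R = [177]
K = P̄·Hᵀ·S⁻¹ = [-20/59; -88/177]
x' − x̄ = [-200/59, -880/177] = K·y
y = (KᵀK)⁻¹·Kᵀ·(x' − x̄) = [10]
z = y + H·x̄ = [10] + [-12] = [-2]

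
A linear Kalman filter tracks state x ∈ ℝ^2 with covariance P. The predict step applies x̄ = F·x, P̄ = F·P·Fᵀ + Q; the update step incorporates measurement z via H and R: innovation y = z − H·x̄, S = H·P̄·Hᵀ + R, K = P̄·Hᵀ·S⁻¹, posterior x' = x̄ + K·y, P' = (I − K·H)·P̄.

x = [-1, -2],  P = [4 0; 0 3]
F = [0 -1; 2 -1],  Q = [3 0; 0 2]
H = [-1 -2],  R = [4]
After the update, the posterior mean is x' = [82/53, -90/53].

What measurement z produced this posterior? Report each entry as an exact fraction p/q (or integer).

z = [2]

x̄ = F·x = [2, 0]
P̄ = F·P·Fᵀ + Q = [6 3; 3 21]
S = H·P̄·Hᵀ + R = [106]
K = P̄·Hᵀ·S⁻¹ = [-6/53; -45/106]
x' − x̄ = [-24/53, -90/53] = K·y
y = (KᵀK)⁻¹·Kᵀ·(x' − x̄) = [4]
z = y + H·x̄ = [4] + [-2] = [2]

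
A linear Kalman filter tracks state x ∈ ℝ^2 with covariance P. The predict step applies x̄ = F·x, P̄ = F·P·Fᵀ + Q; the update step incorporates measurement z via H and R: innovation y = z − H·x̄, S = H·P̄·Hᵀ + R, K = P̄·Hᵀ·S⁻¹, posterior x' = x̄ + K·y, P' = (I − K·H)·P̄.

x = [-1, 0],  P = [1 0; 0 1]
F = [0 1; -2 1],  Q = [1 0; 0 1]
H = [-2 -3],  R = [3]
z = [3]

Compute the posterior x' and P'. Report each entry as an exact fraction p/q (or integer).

x̄ = F·x = [0, 2]
P̄ = F·P·Fᵀ + Q = [2 1; 1 6]
y = z − H·x̄ = [9]
S = H·P̄·Hᵀ + R = [77]
K = P̄·Hᵀ·S⁻¹ = [-1/11; -20/77]
x' = x̄ + K·y = [-9/11, -26/77]
P' = (I − K·H)·P̄ = [15/11 -9/11; -9/11 62/77]

x' = [-9/11, -26/77]
P' = [15/11 -9/11; -9/11 62/77]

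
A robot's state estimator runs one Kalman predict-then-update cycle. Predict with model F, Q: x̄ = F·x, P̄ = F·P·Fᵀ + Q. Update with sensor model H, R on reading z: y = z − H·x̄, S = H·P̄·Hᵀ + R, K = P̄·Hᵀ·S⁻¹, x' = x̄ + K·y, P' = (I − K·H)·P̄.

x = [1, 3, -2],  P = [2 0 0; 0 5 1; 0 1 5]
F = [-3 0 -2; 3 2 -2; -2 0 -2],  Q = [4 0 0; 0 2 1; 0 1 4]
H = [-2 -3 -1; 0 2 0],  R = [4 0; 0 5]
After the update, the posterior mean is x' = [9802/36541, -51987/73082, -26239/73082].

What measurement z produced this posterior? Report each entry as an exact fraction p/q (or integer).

x̄ = F·x = [1, 13, 2]
P̄ = F·P·Fᵀ + Q = [42 -2 32; -2 52 5; 32 5 32]
S = H·P̄·Hᵀ + R = [806 -314; -314 213]
K = P̄·Hᵀ·S⁻¹ = [-12343/36541 -18882/36541; -785/73082 17263/36541; -20503/73082 -13397/36541]
x' − x̄ = [-26739/36541, -1002053/73082, -172403/73082] = K·y
y = (KᵀK)⁻¹·Kᵀ·(x' − x̄) = [45, -28]
z = y + H·x̄ = [45, -28] + [-43, 26] = [2, -2]

z = [2, -2]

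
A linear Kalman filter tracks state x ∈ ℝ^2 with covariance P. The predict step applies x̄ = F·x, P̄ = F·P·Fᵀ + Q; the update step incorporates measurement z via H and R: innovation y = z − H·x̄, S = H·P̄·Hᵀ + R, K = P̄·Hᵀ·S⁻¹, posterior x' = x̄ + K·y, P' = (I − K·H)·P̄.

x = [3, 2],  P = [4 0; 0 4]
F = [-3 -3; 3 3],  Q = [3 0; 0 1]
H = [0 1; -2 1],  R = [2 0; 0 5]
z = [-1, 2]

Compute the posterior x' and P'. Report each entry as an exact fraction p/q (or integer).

x' = [-2349/2861, -211/2861]
P' = [2787/2861 444/2861; 444/2861 3058/2861]

x̄ = F·x = [-15, 15]
P̄ = F·P·Fᵀ + Q = [75 -72; -72 73]
y = z − H·x̄ = [-16, -43]
S = H·P̄·Hᵀ + R = [75 217; 217 666]
K = P̄·Hᵀ·S⁻¹ = [222/2861 -1026/2861; 1529/2861 434/2861]
x' = x̄ + K·y = [-2349/2861, -211/2861]
P' = (I − K·H)·P̄ = [2787/2861 444/2861; 444/2861 3058/2861]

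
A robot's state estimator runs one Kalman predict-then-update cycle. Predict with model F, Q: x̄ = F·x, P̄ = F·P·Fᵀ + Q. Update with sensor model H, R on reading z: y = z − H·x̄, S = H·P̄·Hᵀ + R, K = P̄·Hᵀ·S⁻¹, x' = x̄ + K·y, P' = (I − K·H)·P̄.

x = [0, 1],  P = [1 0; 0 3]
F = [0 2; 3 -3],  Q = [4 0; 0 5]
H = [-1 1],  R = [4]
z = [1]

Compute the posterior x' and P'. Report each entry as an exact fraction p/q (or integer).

x' = [-10/97, 63/97]
P' = [396/97 260/97; 260/97 496/97]

x̄ = F·x = [2, -3]
P̄ = F·P·Fᵀ + Q = [16 -18; -18 41]
y = z − H·x̄ = [6]
S = H·P̄·Hᵀ + R = [97]
K = P̄·Hᵀ·S⁻¹ = [-34/97; 59/97]
x' = x̄ + K·y = [-10/97, 63/97]
P' = (I − K·H)·P̄ = [396/97 260/97; 260/97 496/97]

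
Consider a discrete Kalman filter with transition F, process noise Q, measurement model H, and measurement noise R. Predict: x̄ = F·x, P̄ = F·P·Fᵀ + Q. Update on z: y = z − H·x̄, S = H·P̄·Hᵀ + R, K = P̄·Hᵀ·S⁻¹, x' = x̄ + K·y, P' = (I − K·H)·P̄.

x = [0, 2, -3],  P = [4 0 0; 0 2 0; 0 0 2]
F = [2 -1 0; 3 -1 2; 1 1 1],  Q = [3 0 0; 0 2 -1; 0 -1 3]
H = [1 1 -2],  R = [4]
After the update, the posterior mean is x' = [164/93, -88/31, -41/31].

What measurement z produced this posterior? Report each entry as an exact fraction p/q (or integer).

x̄ = F·x = [-2, -8, -1]
P̄ = F·P·Fᵀ + Q = [21 26 6; 26 48 13; 6 13 11]
S = H·P̄·Hᵀ + R = [93]
K = P̄·Hᵀ·S⁻¹ = [35/93; 16/31; -1/31]
x' − x̄ = [350/93, 160/31, -10/31] = K·y
y = (KᵀK)⁻¹·Kᵀ·(x' − x̄) = [10]
z = y + H·x̄ = [10] + [-8] = [2]

z = [2]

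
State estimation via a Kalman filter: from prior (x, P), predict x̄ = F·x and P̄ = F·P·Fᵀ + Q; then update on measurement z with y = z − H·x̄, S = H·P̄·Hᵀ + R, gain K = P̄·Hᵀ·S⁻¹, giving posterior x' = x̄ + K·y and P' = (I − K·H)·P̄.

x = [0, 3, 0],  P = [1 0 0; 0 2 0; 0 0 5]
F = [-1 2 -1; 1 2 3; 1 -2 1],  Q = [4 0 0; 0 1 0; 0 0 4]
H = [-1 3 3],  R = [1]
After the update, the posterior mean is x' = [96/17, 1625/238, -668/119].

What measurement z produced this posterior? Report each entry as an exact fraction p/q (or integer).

x̄ = F·x = [6, 6, -6]
P̄ = F·P·Fᵀ + Q = [18 -8 -14; -8 55 8; -14 8 18]
S = H·P̄·Hᵀ + R = [952]
K = P̄·Hᵀ·S⁻¹ = [-3/34; 197/952; 23/238]
x' − x̄ = [-6/17, 197/238, 46/119] = K·y
y = (KᵀK)⁻¹·Kᵀ·(x' − x̄) = [4]
z = y + H·x̄ = [4] + [-6] = [-2]

z = [-2]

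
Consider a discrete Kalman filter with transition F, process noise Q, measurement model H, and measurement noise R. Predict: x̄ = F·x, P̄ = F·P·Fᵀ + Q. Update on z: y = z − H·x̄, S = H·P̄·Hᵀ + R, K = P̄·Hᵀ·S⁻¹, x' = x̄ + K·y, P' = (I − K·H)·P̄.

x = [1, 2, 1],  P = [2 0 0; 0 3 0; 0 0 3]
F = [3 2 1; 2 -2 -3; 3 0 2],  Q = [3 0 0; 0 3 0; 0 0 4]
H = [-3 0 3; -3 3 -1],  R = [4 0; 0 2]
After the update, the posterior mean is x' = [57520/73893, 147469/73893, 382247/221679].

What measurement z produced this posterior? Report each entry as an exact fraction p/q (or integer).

z = [3, 2]

x̄ = F·x = [8, -5, 5]
P̄ = F·P·Fᵀ + Q = [36 -9 24; -9 50 -6; 24 -6 34]
S = H·P̄·Hᵀ + R = [202 105; 105 1152]
K = P̄·Hᵀ·S⁻¹ = [-2753/24631 -9446/73893; -983/24631 12007/73893; 15860/73893 -28198/221679]
x' − x̄ = [-533624/73893, 516934/73893, -726148/221679] = K·y
y = (KᵀK)⁻¹·Kᵀ·(x' − x̄) = [12, 46]
z = y + H·x̄ = [12, 46] + [-9, -44] = [3, 2]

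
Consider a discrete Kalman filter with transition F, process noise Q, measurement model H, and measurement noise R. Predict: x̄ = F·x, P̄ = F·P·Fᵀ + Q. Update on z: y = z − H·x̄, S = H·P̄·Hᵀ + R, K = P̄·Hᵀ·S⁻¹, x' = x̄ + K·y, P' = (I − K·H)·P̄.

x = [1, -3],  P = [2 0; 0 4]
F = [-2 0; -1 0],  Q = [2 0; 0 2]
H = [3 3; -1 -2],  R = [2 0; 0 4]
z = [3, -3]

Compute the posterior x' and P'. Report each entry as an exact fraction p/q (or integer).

x̄ = F·x = [-2, -1]
P̄ = F·P·Fᵀ + Q = [10 4; 4 4]
y = z − H·x̄ = [12, -7]
S = H·P̄·Hᵀ + R = [200 -90; -90 46]
K = P̄·Hᵀ·S⁻¹ = [78/275 9/55; 6/275 -12/55]
x' = x̄ + K·y = [71/275, 217/275]
P' = (I − K·H)·P̄ = [284/275 -232/275; -232/275 236/275]

x' = [71/275, 217/275]
P' = [284/275 -232/275; -232/275 236/275]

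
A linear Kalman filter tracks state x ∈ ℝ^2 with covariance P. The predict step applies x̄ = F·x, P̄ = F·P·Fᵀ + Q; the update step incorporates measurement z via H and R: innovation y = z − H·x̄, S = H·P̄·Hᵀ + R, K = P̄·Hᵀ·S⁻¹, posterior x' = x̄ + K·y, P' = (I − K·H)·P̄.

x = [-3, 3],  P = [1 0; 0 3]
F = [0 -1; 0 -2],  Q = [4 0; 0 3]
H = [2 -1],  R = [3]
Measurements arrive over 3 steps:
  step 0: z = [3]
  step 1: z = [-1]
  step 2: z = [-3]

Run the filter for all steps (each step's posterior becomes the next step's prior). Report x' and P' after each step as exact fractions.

step 0: x' = [-21/11, -141/22], P' = [45/11 78/11; 78/11 321/22]
step 1: x' = [133/22, 285/22], P' = [345/22 333/11; 333/11 1341/22]
step 2: x' = [-309/22, -51/2], P' = [1365/22 123; 123 5421/22]

step 0: x̄ = F·x = [-3, -6]
step 0: P̄ = F·P·Fᵀ + Q = [7 6; 6 15]
step 0: y = z − H·x̄ = [3]
step 0: S = H·P̄·Hᵀ + R = [22]
step 0: K = P̄·Hᵀ·S⁻¹ = [4/11; -3/22]
step 0: x' = x̄ + K·y = [-21/11, -141/22]
step 0: P' = (I − K·H)·P̄ = [45/11 78/11; 78/11 321/22]
step 1: x̄ = F·x = [141/22, 141/11]
step 1: P̄ = F·P·Fᵀ + Q = [409/22 321/11; 321/11 675/11]
step 1: y = z − H·x̄ = [-1]
step 1: S = H·P̄·Hᵀ + R = [22]
step 1: K = P̄·Hᵀ·S⁻¹ = [4/11; -3/22]
step 1: x' = x̄ + K·y = [133/22, 285/22]
step 1: P' = (I − K·H)·P̄ = [345/22 333/11; 333/11 1341/22]
step 2: x̄ = F·x = [-285/22, -285/11]
step 2: P̄ = F·P·Fᵀ + Q = [1429/22 1341/11; 1341/11 2715/11]
step 2: y = z − H·x̄ = [-3]
step 2: S = H·P̄·Hᵀ + R = [22]
step 2: K = P̄·Hᵀ·S⁻¹ = [4/11; -3/22]
step 2: x' = x̄ + K·y = [-309/22, -51/2]
step 2: P' = (I − K·H)·P̄ = [1365/22 123; 123 5421/22]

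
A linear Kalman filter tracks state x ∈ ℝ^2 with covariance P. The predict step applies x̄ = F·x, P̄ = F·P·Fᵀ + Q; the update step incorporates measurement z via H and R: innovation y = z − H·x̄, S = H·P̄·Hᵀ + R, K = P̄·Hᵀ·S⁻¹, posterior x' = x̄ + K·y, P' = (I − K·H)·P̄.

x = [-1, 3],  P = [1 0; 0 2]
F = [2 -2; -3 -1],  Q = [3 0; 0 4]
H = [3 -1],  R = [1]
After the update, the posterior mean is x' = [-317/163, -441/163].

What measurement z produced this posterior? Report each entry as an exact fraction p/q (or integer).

z = [-3]

x̄ = F·x = [-8, 0]
P̄ = F·P·Fᵀ + Q = [15 -2; -2 15]
S = H·P̄·Hᵀ + R = [163]
K = P̄·Hᵀ·S⁻¹ = [47/163; -21/163]
x' − x̄ = [987/163, -441/163] = K·y
y = (KᵀK)⁻¹·Kᵀ·(x' − x̄) = [21]
z = y + H·x̄ = [21] + [-24] = [-3]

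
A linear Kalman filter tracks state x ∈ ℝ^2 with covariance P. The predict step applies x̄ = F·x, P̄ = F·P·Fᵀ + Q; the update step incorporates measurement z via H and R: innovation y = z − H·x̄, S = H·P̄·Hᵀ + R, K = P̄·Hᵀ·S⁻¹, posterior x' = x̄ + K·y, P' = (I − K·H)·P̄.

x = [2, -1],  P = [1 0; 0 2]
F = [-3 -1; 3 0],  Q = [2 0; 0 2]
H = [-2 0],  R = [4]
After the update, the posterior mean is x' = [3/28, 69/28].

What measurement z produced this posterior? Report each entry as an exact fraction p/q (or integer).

x̄ = F·x = [-5, 6]
P̄ = F·P·Fᵀ + Q = [13 -9; -9 11]
S = H·P̄·Hᵀ + R = [56]
K = P̄·Hᵀ·S⁻¹ = [-13/28; 9/28]
x' − x̄ = [143/28, -99/28] = K·y
y = (KᵀK)⁻¹·Kᵀ·(x' − x̄) = [-11]
z = y + H·x̄ = [-11] + [10] = [-1]

z = [-1]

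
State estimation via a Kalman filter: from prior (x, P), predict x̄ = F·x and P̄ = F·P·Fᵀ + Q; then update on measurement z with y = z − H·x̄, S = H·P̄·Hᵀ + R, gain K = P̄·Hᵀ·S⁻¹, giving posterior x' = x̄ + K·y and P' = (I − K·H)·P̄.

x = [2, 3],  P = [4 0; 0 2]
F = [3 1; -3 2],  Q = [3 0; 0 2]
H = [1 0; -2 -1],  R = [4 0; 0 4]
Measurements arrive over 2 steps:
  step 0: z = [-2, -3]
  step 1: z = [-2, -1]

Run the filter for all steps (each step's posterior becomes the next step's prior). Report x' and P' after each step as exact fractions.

step 0: x̄ = F·x = [9, 0]
step 0: P̄ = F·P·Fᵀ + Q = [41 -32; -32 46]
step 0: y = z − H·x̄ = [-11, 15]
step 0: S = H·P̄·Hᵀ + R = [45 -50; -50 86]
step 0: K = P̄·Hᵀ·S⁻¹ = [513/685 -20/137; -926/685 -79/137]
step 0: x' = x̄ + K·y = [-978/685, 4261/685]
step 0: P' = (I − K·H)·P̄ = [2052/685 -3704/685; -3704/685 8988/685]
step 1: x̄ = F·x = [1327/685, 11456/685]
step 1: P̄ = F·P·Fᵀ + Q = [7287/685 -11604/685; -11604/685 100238/685]
step 1: y = z − H·x̄ = [-2697/685, 2685/137]
step 1: S = H·P̄·Hᵀ + R = [10027/685 -594/137; -594/137 17142/137]
step 1: K = P̄·Hᵀ·S⁻¹ = [149817/206957 -1980/206957; -297654/206957 -588937/620871]
step 1: x' = x̄ + K·y = [-227746/206957, 785663/206957]
step 1: P' = (I − K·H)·P̄ = [599268/206957 -1190616/206957; -1190616/206957 9499444/620871]

step 0: x' = [-978/685, 4261/685], P' = [2052/685 -3704/685; -3704/685 8988/685]
step 1: x' = [-227746/206957, 785663/206957], P' = [599268/206957 -1190616/206957; -1190616/206957 9499444/620871]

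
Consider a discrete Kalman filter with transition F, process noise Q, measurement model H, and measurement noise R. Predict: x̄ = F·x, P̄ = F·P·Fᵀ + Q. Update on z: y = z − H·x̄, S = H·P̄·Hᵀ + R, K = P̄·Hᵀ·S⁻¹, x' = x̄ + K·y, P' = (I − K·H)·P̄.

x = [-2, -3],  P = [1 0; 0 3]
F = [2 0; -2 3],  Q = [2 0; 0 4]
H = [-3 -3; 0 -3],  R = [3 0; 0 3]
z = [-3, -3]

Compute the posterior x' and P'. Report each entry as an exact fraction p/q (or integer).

x̄ = F·x = [-4, -5]
P̄ = F·P·Fᵀ + Q = [6 -4; -4 35]
y = z − H·x̄ = [-30, -18]
S = H·P̄·Hᵀ + R = [300 279; 279 318]
K = P̄·Hᵀ·S⁻¹ = [-584/1951 586/1951; -31/1951 -617/1951]
x' = x̄ + K·y = [-832/1951, 2281/1951]
P' = (I − K·H)·P̄ = [1170/1951 -586/1951; -586/1951 617/1951]

x' = [-832/1951, 2281/1951]
P' = [1170/1951 -586/1951; -586/1951 617/1951]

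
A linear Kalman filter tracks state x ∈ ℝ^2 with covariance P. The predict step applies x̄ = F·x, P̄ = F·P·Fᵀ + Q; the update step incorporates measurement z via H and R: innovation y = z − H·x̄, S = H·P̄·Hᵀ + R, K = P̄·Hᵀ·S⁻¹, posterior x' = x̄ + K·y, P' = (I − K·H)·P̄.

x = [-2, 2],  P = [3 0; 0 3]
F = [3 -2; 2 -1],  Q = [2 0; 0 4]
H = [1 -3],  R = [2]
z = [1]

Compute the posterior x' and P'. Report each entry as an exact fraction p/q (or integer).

x̄ = F·x = [-10, -6]
P̄ = F·P·Fᵀ + Q = [41 24; 24 19]
y = z − H·x̄ = [-7]
S = H·P̄·Hᵀ + R = [70]
K = P̄·Hᵀ·S⁻¹ = [-31/70; -33/70]
x' = x̄ + K·y = [-69/10, -27/10]
P' = (I − K·H)·P̄ = [1909/70 657/70; 657/70 241/70]

x' = [-69/10, -27/10]
P' = [1909/70 657/70; 657/70 241/70]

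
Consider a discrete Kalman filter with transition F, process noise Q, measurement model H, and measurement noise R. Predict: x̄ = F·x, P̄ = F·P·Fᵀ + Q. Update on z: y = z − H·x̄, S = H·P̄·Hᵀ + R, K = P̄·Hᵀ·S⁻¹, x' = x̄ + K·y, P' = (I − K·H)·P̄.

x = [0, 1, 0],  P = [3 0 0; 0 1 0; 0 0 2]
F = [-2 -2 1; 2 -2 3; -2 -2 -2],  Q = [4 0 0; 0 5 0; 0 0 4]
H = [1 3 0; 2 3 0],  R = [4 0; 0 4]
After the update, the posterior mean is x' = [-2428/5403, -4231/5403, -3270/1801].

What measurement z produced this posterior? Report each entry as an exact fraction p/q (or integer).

z = [-3, -3]

x̄ = F·x = [-2, -2, -2]
P̄ = F·P·Fᵀ + Q = [22 -2 12; -2 39 -20; 12 -20 28]
S = H·P̄·Hᵀ + R = [365 377; 377 419]
K = P̄·Hᵀ·S⁻¹ = [-3811/5403 3919/5403; 2792/5403 -1055/5403; -1090/1801 826/1801]
x' − x̄ = [8378/5403, 6575/5403, 332/1801] = K·y
y = (KᵀK)⁻¹·Kᵀ·(x' − x̄) = [5, 7]
z = y + H·x̄ = [5, 7] + [-8, -10] = [-3, -3]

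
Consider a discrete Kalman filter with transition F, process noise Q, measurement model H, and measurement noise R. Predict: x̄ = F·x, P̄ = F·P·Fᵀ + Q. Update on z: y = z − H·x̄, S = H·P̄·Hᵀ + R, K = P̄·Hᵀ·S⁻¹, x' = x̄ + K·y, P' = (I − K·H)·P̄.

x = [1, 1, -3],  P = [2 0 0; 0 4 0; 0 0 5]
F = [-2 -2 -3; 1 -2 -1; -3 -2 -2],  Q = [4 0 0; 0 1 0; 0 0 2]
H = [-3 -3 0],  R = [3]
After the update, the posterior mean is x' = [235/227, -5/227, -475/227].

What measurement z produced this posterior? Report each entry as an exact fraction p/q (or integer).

z = [-3]

x̄ = F·x = [5, 2, 1]
P̄ = F·P·Fᵀ + Q = [73 27 58; 27 24 20; 58 20 56]
S = H·P̄·Hᵀ + R = [1362]
K = P̄·Hᵀ·S⁻¹ = [-50/227; -51/454; -39/227]
x' − x̄ = [-900/227, -459/227, -702/227] = K·y
y = (KᵀK)⁻¹·Kᵀ·(x' − x̄) = [18]
z = y + H·x̄ = [18] + [-21] = [-3]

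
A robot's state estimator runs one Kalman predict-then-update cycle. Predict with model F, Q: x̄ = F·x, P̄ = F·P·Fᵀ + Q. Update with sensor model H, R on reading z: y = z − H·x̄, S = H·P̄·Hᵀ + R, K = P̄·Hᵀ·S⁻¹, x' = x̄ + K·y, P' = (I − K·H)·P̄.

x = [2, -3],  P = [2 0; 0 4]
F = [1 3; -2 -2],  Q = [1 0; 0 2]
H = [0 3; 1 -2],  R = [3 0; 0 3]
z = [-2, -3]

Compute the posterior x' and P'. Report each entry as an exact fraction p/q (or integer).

x̄ = F·x = [-7, 2]
P̄ = F·P·Fᵀ + Q = [39 -28; -28 26]
y = z − H·x̄ = [-8, 8]
S = H·P̄·Hᵀ + R = [237 -240; -240 258]
K = P̄·Hᵀ·S⁻¹ = [188/591 785/1182; 154/591 -40/591]
x' = x̄ + K·y = [-2501/591, -370/591]
P' = (I − K·H)·P̄ = [3107/1182 188/591; 188/591 154/591]

x' = [-2501/591, -370/591]
P' = [3107/1182 188/591; 188/591 154/591]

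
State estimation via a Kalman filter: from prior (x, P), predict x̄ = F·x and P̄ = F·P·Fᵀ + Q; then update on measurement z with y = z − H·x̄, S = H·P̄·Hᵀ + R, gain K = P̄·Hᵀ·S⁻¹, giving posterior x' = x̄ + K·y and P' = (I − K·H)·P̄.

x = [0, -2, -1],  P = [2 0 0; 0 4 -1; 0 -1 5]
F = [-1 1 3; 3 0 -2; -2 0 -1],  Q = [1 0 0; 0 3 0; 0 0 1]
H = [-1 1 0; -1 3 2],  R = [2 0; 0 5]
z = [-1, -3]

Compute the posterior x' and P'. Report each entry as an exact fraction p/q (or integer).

x' = [-2001/2077, -3790/2077, 4567/6231]
P' = [9846/2077 8678/2077 -8674/2077; 8678/2077 10736/2077 -11810/2077; -8674/2077 -11810/2077 46274/6231]

x̄ = F·x = [-5, 2, 1]
P̄ = F·P·Fᵀ + Q = [46 -34 -10; -34 41 -2; -10 -2 14]
y = z − H·x̄ = [-8, -16]
S = H·P̄·Hᵀ + R = [157 321; 321 696]
K = P̄·Hᵀ·S⁻¹ = [-584/2077 -232/2077; 1029/2077 -18/2077; -1568/2077 2456/6231]
x' = x̄ + K·y = [-2001/2077, -3790/2077, 4567/6231]
P' = (I − K·H)·P̄ = [9846/2077 8678/2077 -8674/2077; 8678/2077 10736/2077 -11810/2077; -8674/2077 -11810/2077 46274/6231]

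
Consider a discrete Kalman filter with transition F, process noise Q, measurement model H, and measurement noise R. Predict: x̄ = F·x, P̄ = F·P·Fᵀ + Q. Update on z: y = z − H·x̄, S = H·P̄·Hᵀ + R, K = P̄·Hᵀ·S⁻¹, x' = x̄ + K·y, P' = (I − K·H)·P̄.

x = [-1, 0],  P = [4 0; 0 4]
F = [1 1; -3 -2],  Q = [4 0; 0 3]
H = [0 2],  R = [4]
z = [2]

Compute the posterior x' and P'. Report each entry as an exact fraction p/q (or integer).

x̄ = F·x = [-1, 3]
P̄ = F·P·Fᵀ + Q = [12 -20; -20 55]
y = z − H·x̄ = [-4]
S = H·P̄·Hᵀ + R = [224]
K = P̄·Hᵀ·S⁻¹ = [-5/28; 55/112]
x' = x̄ + K·y = [-2/7, 29/28]
P' = (I − K·H)·P̄ = [34/7 -5/14; -5/14 55/56]

x' = [-2/7, 29/28]
P' = [34/7 -5/14; -5/14 55/56]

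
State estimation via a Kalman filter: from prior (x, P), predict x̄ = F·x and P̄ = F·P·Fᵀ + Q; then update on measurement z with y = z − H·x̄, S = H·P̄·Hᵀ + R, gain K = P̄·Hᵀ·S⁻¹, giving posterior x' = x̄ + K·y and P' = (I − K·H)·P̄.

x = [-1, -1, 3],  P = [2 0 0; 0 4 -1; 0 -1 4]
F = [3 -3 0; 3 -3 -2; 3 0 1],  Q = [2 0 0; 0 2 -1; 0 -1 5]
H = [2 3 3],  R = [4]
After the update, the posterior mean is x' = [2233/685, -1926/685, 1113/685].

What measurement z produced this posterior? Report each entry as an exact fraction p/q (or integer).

x̄ = F·x = [0, -6, 0]
P̄ = F·P·Fᵀ + Q = [56 48 21; 48 60 12; 21 12 27]
S = H·P̄·Hᵀ + R = [2055]
K = P̄·Hᵀ·S⁻¹ = [319/2055; 104/685; 53/685]
x' − x̄ = [2233/685, 2184/685, 1113/685] = K·y
y = (KᵀK)⁻¹·Kᵀ·(x' − x̄) = [21]
z = y + H·x̄ = [21] + [-18] = [3]

z = [3]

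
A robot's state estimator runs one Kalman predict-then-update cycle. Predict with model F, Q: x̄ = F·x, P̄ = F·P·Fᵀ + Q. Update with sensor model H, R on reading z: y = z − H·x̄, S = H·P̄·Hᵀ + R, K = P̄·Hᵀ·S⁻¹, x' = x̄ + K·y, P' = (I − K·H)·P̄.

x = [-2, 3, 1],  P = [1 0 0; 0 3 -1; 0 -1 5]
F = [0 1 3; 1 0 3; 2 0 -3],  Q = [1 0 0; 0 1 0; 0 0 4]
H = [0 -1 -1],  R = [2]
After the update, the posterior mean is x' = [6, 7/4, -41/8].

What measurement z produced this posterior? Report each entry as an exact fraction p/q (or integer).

x̄ = F·x = [6, 1, -7]
P̄ = F·P·Fᵀ + Q = [43 42 -42; 42 47 -43; -42 -43 53]
S = H·P̄·Hᵀ + R = [16]
K = P̄·Hᵀ·S⁻¹ = [0; -1/4; -5/8]
x' − x̄ = [0, 3/4, 15/8] = K·y
y = (KᵀK)⁻¹·Kᵀ·(x' − x̄) = [-3]
z = y + H·x̄ = [-3] + [6] = [3]

z = [3]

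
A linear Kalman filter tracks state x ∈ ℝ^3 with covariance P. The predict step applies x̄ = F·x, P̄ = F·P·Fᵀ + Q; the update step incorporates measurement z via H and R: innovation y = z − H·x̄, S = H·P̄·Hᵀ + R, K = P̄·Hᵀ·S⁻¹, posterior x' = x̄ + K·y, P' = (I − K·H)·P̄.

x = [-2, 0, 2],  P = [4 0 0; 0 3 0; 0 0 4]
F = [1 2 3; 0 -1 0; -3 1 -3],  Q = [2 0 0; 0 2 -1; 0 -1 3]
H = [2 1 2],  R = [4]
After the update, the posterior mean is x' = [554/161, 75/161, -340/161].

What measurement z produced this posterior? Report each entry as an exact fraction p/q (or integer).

z = [3]

x̄ = F·x = [4, 0, 0]
P̄ = F·P·Fᵀ + Q = [54 -6 -42; -6 5 -4; -42 -4 78]
S = H·P̄·Hᵀ + R = [161]
K = P̄·Hᵀ·S⁻¹ = [18/161; -15/161; 68/161]
x' − x̄ = [-90/161, 75/161, -340/161] = K·y
y = (KᵀK)⁻¹·Kᵀ·(x' − x̄) = [-5]
z = y + H·x̄ = [-5] + [8] = [3]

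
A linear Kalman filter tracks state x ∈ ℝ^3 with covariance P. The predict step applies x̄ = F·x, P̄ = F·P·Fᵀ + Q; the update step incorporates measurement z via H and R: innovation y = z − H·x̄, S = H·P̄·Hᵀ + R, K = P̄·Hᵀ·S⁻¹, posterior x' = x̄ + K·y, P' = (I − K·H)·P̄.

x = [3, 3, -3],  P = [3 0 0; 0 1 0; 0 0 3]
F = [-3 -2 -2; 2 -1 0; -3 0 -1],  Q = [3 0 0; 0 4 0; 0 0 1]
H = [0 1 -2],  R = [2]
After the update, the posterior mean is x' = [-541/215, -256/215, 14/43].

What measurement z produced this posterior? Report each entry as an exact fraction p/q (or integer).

z = [-2]

x̄ = F·x = [-9, 3, -6]
P̄ = F·P·Fᵀ + Q = [46 -16 33; -16 17 -18; 33 -18 31]
S = H·P̄·Hᵀ + R = [215]
K = P̄·Hᵀ·S⁻¹ = [-82/215; 53/215; -16/43]
x' − x̄ = [1394/215, -901/215, 272/43] = K·y
y = (KᵀK)⁻¹·Kᵀ·(x' − x̄) = [-17]
z = y + H·x̄ = [-17] + [15] = [-2]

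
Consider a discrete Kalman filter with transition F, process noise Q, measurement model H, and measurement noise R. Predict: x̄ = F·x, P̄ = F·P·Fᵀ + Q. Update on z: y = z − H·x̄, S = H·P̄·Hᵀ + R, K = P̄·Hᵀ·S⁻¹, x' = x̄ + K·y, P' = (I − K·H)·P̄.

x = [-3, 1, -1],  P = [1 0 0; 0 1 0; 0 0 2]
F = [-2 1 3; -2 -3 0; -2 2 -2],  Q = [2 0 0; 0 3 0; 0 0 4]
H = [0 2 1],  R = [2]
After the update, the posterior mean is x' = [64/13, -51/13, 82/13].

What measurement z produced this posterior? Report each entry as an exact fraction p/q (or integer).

x̄ = F·x = [4, 3, 10]
P̄ = F·P·Fᵀ + Q = [25 1 -6; 1 16 -2; -6 -2 20]
S = H·P̄·Hᵀ + R = [78]
K = P̄·Hᵀ·S⁻¹ = [-2/39; 5/13; 8/39]
x' − x̄ = [12/13, -90/13, -48/13] = K·y
y = (KᵀK)⁻¹·Kᵀ·(x' − x̄) = [-18]
z = y + H·x̄ = [-18] + [16] = [-2]

z = [-2]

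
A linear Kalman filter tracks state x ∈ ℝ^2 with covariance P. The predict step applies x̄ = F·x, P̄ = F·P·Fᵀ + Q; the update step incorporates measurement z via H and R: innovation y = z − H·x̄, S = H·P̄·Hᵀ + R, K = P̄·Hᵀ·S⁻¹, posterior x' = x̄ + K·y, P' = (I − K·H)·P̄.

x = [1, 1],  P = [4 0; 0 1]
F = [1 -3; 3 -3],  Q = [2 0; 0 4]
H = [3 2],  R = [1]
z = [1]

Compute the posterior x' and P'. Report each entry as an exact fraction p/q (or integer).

x̄ = F·x = [-2, 0]
P̄ = F·P·Fᵀ + Q = [15 21; 21 49]
y = z − H·x̄ = [7]
S = H·P̄·Hᵀ + R = [584]
K = P̄·Hᵀ·S⁻¹ = [87/584; 161/584]
x' = x̄ + K·y = [-559/584, 1127/584]
P' = (I − K·H)·P̄ = [1191/584 -1743/584; -1743/584 2695/584]

x' = [-559/584, 1127/584]
P' = [1191/584 -1743/584; -1743/584 2695/584]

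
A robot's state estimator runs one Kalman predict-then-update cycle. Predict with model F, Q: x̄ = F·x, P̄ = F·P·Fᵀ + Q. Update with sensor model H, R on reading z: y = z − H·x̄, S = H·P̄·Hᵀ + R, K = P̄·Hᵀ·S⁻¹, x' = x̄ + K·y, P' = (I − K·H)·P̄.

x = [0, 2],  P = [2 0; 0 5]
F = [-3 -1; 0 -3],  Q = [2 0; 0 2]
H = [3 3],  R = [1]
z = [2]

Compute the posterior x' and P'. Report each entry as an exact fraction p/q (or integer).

x' = [1282/919, -678/919]
P' = [8575/919 -8535/919; -8535/919 8597/919]

x̄ = F·x = [-2, -6]
P̄ = F·P·Fᵀ + Q = [25 15; 15 47]
y = z − H·x̄ = [26]
S = H·P̄·Hᵀ + R = [919]
K = P̄·Hᵀ·S⁻¹ = [120/919; 186/919]
x' = x̄ + K·y = [1282/919, -678/919]
P' = (I − K·H)·P̄ = [8575/919 -8535/919; -8535/919 8597/919]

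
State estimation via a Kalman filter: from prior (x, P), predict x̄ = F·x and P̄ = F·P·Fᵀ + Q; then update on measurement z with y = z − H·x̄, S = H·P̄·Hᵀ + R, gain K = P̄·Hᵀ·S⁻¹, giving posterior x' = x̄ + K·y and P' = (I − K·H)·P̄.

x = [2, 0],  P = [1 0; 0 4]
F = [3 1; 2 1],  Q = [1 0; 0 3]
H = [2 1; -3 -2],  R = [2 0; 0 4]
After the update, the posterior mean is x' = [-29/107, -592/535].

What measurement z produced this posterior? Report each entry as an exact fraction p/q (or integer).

z = [-2, 3]

x̄ = F·x = [6, 4]
P̄ = F·P·Fᵀ + Q = [14 10; 10 11]
S = H·P̄·Hᵀ + R = [109 -176; -176 294]
K = P̄·Hᵀ·S⁻¹ = [26/107 -7/107; -19/535 -106/535]
x' − x̄ = [-671/107, -2732/535] = K·y
y = (KᵀK)⁻¹·Kᵀ·(x' − x̄) = [-18, 29]
z = y + H·x̄ = [-18, 29] + [16, -26] = [-2, 3]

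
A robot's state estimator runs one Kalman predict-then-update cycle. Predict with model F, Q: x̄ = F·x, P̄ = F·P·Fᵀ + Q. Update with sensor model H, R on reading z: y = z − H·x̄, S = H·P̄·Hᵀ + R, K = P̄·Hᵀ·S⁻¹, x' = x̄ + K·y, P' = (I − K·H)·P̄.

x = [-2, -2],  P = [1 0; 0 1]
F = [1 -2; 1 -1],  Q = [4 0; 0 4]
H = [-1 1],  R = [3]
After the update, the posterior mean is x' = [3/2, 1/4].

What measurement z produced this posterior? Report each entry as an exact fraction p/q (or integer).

x̄ = F·x = [2, 0]
P̄ = F·P·Fᵀ + Q = [9 3; 3 6]
S = H·P̄·Hᵀ + R = [12]
K = P̄·Hᵀ·S⁻¹ = [-1/2; 1/4]
x' − x̄ = [-1/2, 1/4] = K·y
y = (KᵀK)⁻¹·Kᵀ·(x' − x̄) = [1]
z = y + H·x̄ = [1] + [-2] = [-1]

z = [-1]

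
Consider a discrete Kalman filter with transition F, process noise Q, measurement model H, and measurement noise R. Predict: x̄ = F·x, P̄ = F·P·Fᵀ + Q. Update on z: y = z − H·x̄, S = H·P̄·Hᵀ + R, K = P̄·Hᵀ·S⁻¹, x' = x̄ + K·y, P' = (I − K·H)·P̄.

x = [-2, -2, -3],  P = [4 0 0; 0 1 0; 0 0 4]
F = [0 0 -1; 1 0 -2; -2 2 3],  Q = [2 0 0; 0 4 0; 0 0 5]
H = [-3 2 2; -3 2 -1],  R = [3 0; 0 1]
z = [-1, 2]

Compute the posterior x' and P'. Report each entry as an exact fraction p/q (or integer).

x' = [286/647, 712/647, -1423/1294]
P' = [13625/5823 19948/5823 -1655/11646; 19948/5823 30296/5823 -938/5823; -1655/11646 -938/5823 10223/23292]

x̄ = F·x = [3, 4, -9]
P̄ = F·P·Fᵀ + Q = [6 8 -12; 8 24 -32; -12 -32 61]
y = z − H·x̄ = [18, -6]
S = H·P̄·Hᵀ + R = [189 -96; -96 172]
K = P̄·Hᵀ·S⁻¹ = [-878/5823 -101/3882; -376/5823 562/1941; 1906/5823 -2599/7764]
x' = x̄ + K·y = [286/647, 712/647, -1423/1294]
P' = (I − K·H)·P̄ = [13625/5823 19948/5823 -1655/11646; 19948/5823 30296/5823 -938/5823; -1655/11646 -938/5823 10223/23292]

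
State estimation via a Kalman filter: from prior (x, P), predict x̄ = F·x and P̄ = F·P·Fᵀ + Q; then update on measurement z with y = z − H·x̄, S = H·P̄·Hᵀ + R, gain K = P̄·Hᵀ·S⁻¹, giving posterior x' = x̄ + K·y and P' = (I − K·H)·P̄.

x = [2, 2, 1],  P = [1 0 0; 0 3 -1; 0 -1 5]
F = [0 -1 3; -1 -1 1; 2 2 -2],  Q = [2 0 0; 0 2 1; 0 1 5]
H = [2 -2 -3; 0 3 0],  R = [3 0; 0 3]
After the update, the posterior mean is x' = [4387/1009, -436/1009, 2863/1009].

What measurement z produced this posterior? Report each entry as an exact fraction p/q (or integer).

x̄ = F·x = [1, -3, 6]
P̄ = F·P·Fᵀ + Q = [56 22 -44; 22 13 -21; -44 -21 49]
S = H·P̄·Hᵀ + R = [820 243; 243 120]
K = P̄·Hᵀ·S⁻¹ = [2654/13117 1840/13117; 81/13117 4099/13117; -2617/13117 -1587/13117]
x' − x̄ = [3378/1009, 2591/1009, -3191/1009] = K·y
y = (KᵀK)⁻¹·Kᵀ·(x' − x̄) = [11, 8]
z = y + H·x̄ = [11, 8] + [-10, -9] = [1, -1]

z = [1, -1]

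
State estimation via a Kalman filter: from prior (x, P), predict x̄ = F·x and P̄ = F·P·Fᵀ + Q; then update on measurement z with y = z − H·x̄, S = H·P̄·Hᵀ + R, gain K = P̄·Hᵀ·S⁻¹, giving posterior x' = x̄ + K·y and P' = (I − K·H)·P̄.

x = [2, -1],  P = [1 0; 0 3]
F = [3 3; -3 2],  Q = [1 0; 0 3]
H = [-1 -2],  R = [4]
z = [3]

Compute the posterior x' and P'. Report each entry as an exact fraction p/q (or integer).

x̄ = F·x = [3, -8]
P̄ = F·P·Fᵀ + Q = [37 9; 9 24]
y = z − H·x̄ = [-10]
S = H·P̄·Hᵀ + R = [173]
K = P̄·Hᵀ·S⁻¹ = [-55/173; -57/173]
x' = x̄ + K·y = [1069/173, -814/173]
P' = (I − K·H)·P̄ = [3376/173 -1578/173; -1578/173 903/173]

x' = [1069/173, -814/173]
P' = [3376/173 -1578/173; -1578/173 903/173]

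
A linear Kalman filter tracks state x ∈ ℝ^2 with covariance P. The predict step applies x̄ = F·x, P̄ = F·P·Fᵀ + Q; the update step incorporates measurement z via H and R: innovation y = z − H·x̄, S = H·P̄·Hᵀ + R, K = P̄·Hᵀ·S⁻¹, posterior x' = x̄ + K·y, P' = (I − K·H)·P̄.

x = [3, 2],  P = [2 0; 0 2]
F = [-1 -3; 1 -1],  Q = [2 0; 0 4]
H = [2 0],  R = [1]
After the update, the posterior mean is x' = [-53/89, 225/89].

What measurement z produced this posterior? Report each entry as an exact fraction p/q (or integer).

x̄ = F·x = [-9, 1]
P̄ = F·P·Fᵀ + Q = [22 4; 4 8]
S = H·P̄·Hᵀ + R = [89]
K = P̄·Hᵀ·S⁻¹ = [44/89; 8/89]
x' − x̄ = [748/89, 136/89] = K·y
y = (KᵀK)⁻¹·Kᵀ·(x' − x̄) = [17]
z = y + H·x̄ = [17] + [-18] = [-1]

z = [-1]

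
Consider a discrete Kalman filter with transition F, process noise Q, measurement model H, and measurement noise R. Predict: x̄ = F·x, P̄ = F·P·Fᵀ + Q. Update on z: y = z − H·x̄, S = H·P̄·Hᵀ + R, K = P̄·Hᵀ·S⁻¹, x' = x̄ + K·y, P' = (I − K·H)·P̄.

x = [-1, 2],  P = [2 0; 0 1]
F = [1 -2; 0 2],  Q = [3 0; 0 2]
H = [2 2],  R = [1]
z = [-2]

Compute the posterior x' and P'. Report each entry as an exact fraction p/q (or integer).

x' = [-5, 4]
P' = [161/29 -156/29; -156/29 158/29]

x̄ = F·x = [-5, 4]
P̄ = F·P·Fᵀ + Q = [9 -4; -4 6]
y = z − H·x̄ = [0]
S = H·P̄·Hᵀ + R = [29]
K = P̄·Hᵀ·S⁻¹ = [10/29; 4/29]
x' = x̄ + K·y = [-5, 4]
P' = (I − K·H)·P̄ = [161/29 -156/29; -156/29 158/29]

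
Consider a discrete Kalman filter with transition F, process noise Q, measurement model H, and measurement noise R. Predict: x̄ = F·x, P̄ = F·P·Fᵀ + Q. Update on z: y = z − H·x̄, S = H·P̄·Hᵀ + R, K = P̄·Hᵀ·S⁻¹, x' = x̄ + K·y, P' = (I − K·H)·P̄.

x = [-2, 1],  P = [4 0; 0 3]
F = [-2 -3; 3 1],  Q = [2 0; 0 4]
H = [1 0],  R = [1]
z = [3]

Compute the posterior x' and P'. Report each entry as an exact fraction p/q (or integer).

x' = [68/23, -148/23]
P' = [45/46 -33/46; -33/46 889/46]

x̄ = F·x = [1, -5]
P̄ = F·P·Fᵀ + Q = [45 -33; -33 43]
y = z − H·x̄ = [2]
S = H·P̄·Hᵀ + R = [46]
K = P̄·Hᵀ·S⁻¹ = [45/46; -33/46]
x' = x̄ + K·y = [68/23, -148/23]
P' = (I − K·H)·P̄ = [45/46 -33/46; -33/46 889/46]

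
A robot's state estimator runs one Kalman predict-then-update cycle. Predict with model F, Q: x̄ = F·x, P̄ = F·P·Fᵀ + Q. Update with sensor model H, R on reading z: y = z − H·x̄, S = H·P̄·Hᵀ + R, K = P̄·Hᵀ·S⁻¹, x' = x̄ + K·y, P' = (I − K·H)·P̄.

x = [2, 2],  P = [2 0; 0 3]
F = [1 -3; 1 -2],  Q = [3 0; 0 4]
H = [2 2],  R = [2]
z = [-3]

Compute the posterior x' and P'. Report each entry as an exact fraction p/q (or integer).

x̄ = F·x = [-4, -2]
P̄ = F·P·Fᵀ + Q = [32 20; 20 18]
y = z − H·x̄ = [9]
S = H·P̄·Hᵀ + R = [362]
K = P̄·Hᵀ·S⁻¹ = [52/181; 38/181]
x' = x̄ + K·y = [-256/181, -20/181]
P' = (I − K·H)·P̄ = [384/181 -332/181; -332/181 370/181]

x' = [-256/181, -20/181]
P' = [384/181 -332/181; -332/181 370/181]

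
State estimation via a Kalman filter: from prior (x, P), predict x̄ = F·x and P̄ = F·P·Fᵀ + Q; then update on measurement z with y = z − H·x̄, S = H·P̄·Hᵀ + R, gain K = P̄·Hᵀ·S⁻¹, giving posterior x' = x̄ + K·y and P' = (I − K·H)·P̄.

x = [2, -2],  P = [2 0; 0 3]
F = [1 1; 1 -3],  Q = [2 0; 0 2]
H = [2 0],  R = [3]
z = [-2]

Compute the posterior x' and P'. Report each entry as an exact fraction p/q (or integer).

x' = [-28/31, 276/31]
P' = [21/31 -21/31; -21/31 765/31]

x̄ = F·x = [0, 8]
P̄ = F·P·Fᵀ + Q = [7 -7; -7 31]
y = z − H·x̄ = [-2]
S = H·P̄·Hᵀ + R = [31]
K = P̄·Hᵀ·S⁻¹ = [14/31; -14/31]
x' = x̄ + K·y = [-28/31, 276/31]
P' = (I − K·H)·P̄ = [21/31 -21/31; -21/31 765/31]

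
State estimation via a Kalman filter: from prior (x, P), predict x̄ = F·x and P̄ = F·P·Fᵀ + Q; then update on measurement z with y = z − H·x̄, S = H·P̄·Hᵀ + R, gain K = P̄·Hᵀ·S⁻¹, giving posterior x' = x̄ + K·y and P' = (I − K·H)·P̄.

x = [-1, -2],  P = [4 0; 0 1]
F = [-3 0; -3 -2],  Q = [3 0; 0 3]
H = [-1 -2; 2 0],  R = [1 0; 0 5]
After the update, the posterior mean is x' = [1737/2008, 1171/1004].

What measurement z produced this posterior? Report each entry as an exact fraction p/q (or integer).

x̄ = F·x = [3, 7]
P̄ = F·P·Fᵀ + Q = [39 36; 36 43]
S = H·P̄·Hᵀ + R = [356 -222; -222 161]
K = P̄·Hᵀ·S⁻¹ = [-555/8032 1563/4016; -1829/4016 -363/2008]
x' − x̄ = [-4287/2008, -5857/1004] = K·y
y = (KᵀK)⁻¹·Kᵀ·(x' − x̄) = [14, -3]
z = y + H·x̄ = [14, -3] + [-17, 6] = [-3, 3]

z = [-3, 3]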